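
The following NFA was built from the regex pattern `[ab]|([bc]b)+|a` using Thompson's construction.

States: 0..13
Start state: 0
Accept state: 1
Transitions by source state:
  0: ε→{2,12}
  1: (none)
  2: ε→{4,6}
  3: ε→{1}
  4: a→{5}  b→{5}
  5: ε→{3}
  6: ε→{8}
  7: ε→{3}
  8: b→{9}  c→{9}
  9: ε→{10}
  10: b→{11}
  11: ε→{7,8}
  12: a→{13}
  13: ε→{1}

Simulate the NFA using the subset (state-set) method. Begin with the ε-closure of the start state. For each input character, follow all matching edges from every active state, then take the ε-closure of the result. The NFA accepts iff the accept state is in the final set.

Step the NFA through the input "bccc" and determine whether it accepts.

Answer: REJECT

Derivation:
initial (ε-close {0}): {0,2,4,6,8,12}
'b' @ 1: {1,3,5,9,10}  ✓accept
'c' @ 2: {}  — dead — no transitions
rest 'cc' ignored (set empty)
final: {}; accept 1 not in set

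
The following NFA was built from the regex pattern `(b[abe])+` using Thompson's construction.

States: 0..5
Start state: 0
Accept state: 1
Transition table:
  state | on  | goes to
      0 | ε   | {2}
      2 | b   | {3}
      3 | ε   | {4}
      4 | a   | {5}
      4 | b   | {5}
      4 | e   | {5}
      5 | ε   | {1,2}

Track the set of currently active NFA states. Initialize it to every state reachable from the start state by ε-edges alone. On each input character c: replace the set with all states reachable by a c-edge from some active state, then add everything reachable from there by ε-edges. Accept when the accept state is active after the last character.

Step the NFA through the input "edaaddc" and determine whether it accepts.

initial (ε-close {0}): {0,2}
'e' @ 1: {}  — state set empty
rest 'daaddc' ignored (set empty)
end set {} — state 1 not in

Answer: REJECT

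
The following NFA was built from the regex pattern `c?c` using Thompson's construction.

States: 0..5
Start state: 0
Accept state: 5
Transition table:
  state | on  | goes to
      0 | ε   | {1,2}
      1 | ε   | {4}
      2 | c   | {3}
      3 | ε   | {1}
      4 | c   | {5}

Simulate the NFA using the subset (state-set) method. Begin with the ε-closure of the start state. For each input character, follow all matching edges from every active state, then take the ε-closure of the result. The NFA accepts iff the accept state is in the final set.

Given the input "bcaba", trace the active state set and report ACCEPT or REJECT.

start: ε-closure({0}) = {0,1,2,4}
'b' @ 1: {}  — no active states
rest 'caba' ignored (set empty)
final: {}; accept 5 not in set

Answer: REJECT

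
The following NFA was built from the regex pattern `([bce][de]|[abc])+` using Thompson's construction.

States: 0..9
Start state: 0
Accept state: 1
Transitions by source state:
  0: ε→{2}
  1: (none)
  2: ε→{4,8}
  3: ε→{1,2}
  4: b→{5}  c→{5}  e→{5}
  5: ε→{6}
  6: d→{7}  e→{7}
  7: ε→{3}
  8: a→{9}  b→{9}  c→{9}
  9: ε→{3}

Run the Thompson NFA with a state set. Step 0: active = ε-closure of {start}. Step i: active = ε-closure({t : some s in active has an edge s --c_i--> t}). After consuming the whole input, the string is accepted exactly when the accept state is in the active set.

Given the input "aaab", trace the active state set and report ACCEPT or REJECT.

Answer: ACCEPT

Trace:
start: ε-closure({0}) = {0,2,4,8}
'a' @ 1: {1,2,3,4,8,9}  (accept∈set)
'a' @ 2: {1,2,3,4,8,9}  (accept∈set)
'a' @ 3: {1,2,3,4,8,9}  (accept∈set)
'b' @ 4: {1,2,3,4,5,6,8,9}  (accept∈set)
end set {1,2,3,4,5,6,8,9} — state 1 in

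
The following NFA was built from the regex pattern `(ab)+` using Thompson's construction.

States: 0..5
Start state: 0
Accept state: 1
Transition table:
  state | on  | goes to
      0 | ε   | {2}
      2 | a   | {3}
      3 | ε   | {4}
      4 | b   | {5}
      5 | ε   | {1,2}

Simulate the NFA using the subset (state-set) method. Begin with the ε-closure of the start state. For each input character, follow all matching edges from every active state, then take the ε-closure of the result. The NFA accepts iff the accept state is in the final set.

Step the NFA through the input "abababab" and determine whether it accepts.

Answer: ACCEPT

Derivation:
initial (ε-close {0}): {0,2}
'a' @ 1: {3,4}
'b' @ 2: {1,2,5}  (accept∈set)
'a' @ 3: {3,4}
'b' @ 4: {1,2,5}  (accept∈set)
'a' @ 5: {3,4}
'b' @ 6: {1,2,5}  (accept∈set)
'a' @ 7: {3,4}
'b' @ 8: {1,2,5}  (accept∈set)
after full input: {1,2,5}  (accept=1 in)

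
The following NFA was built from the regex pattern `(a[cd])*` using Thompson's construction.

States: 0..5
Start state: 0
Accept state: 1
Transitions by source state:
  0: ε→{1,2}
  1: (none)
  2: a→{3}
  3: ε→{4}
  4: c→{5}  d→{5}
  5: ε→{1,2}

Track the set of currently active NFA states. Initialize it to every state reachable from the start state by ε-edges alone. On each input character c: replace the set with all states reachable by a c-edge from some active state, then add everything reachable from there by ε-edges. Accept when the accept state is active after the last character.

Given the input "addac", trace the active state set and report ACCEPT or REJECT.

S₀ = ε-closure({0}) = {0,1,2}
'a' @ 1: {3,4}
'd' @ 2: {1,2,5}  [accepting]
'd' @ 3: {}  — no active states
rest 'ac' ignored (set empty)
final: {}; accept 1 not in set

Answer: REJECT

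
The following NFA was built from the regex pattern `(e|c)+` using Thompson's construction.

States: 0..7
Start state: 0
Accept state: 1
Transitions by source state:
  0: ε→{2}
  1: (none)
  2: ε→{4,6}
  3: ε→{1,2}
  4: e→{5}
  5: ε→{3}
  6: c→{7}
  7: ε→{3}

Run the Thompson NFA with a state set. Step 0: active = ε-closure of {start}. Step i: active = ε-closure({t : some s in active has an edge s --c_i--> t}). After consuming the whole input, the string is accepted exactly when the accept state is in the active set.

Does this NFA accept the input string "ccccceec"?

Answer: ACCEPT

Steps:
S₀ = ε-closure({0}) = {0,2,4,6}
'c' @ 1: {1,2,3,4,6,7}  (accept∈set)
'c' @ 2: {1,2,3,4,6,7}  (accept∈set)
'c' @ 3: {1,2,3,4,6,7}  (accept∈set)
'c' @ 4: {1,2,3,4,6,7}  (accept∈set)
'c' @ 5: {1,2,3,4,6,7}  (accept∈set)
'e' @ 6: {1,2,3,4,5,6}  (accept∈set)
'e' @ 7: {1,2,3,4,5,6}  (accept∈set)
'c' @ 8: {1,2,3,4,6,7}  (accept∈set)
after full input: {1,2,3,4,6,7}  (accept=1 in)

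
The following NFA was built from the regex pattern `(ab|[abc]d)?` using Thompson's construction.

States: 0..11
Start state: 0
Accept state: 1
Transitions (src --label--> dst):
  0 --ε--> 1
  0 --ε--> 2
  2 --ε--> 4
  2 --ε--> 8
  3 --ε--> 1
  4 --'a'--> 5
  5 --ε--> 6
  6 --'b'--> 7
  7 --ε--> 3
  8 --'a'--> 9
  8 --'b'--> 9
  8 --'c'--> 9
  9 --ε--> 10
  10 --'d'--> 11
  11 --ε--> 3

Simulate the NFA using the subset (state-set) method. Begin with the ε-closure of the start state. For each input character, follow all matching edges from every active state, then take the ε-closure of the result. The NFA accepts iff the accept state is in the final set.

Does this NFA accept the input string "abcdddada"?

start: ε-closure({0}) = {0,1,2,4,8}
'a' @ 1: {5,6,9,10}
'b' @ 2: {1,3,7}  (accept∈set)
'c' @ 3: {}  — no active states
rest 'dddada' ignored (set empty)
final: {}; accept 1 not in set

Answer: REJECT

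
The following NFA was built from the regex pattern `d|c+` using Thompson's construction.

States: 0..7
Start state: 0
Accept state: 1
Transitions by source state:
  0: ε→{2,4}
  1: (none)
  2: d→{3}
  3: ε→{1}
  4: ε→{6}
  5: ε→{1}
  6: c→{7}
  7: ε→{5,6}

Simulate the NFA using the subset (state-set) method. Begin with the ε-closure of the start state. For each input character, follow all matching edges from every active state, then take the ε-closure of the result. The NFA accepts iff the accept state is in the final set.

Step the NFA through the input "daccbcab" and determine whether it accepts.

initial (ε-close {0}): {0,2,4,6}
'd' @ 1: {1,3}  ✓accept
'a' @ 2: {}  — dead — no transitions
rest 'ccbcab' ignored (set empty)
end set {} — state 1 not in

Answer: REJECT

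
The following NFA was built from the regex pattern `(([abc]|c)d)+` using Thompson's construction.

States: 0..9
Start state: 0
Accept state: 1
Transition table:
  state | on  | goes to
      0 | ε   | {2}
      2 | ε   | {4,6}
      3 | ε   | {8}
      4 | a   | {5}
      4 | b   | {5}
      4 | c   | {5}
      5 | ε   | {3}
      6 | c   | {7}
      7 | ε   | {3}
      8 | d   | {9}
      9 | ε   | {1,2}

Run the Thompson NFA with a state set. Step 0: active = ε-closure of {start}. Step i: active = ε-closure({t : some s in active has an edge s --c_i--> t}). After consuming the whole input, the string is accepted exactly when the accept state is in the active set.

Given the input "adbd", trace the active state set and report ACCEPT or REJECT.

start: ε-closure({0}) = {0,2,4,6}
'a' @ 1: {3,5,8}
'd' @ 2: {1,2,4,6,9}  ✓accept
'b' @ 3: {3,5,8}
'd' @ 4: {1,2,4,6,9}  ✓accept
end set {1,2,4,6,9} — state 1 in

Answer: ACCEPT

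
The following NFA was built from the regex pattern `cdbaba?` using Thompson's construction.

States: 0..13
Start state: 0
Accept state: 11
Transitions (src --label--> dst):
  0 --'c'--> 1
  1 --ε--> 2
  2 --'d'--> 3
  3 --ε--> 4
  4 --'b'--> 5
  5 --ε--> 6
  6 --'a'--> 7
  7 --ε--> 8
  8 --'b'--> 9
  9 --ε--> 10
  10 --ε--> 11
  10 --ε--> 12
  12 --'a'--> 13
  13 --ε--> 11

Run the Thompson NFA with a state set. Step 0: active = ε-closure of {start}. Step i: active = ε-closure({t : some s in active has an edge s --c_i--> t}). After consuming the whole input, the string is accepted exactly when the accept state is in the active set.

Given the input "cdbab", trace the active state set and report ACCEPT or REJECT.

start: ε-closure({0}) = {0}
'c' @ 1: {1,2}
'd' @ 2: {3,4}
'b' @ 3: {5,6}
'a' @ 4: {7,8}
'b' @ 5: {9,10,11,12}  (accept∈set)
final: {9,10,11,12}; accept 11 in set

Answer: ACCEPT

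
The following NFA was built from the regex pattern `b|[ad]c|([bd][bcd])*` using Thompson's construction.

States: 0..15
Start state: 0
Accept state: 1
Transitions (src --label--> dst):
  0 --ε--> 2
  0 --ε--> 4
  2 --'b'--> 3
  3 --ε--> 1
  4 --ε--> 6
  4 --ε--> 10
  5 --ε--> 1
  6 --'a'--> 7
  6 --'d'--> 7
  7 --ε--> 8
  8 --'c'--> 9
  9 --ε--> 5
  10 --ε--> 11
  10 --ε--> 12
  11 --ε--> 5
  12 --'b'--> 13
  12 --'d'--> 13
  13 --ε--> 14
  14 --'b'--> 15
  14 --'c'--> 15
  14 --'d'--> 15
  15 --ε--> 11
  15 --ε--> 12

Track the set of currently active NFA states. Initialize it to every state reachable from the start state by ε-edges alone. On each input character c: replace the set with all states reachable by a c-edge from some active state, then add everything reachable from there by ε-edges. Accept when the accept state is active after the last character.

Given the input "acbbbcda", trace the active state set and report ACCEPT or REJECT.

Answer: REJECT

Trace:
S₀ = ε-closure({0}) = {0,1,2,4,5,6,10,11,12}
'a' @ 1: {7,8}
'c' @ 2: {1,5,9}  (accept∈set)
'b' @ 3: {}  — dead — no transitions
rest 'bbcda' ignored (set empty)
final: {}; accept 1 not in set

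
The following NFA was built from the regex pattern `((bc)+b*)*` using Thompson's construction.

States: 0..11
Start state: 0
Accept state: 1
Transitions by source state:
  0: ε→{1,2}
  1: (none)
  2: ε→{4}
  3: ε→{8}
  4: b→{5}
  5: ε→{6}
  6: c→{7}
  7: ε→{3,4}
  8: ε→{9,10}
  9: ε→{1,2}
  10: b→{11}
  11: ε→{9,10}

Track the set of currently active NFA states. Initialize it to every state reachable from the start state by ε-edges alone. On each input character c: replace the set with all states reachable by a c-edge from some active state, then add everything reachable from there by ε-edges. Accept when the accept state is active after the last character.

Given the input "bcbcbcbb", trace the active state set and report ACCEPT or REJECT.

Answer: ACCEPT

Derivation:
initial (ε-close {0}): {0,1,2,4}
'b' @ 1: {5,6}
'c' @ 2: {1,2,3,4,7,8,9,10}  ✓accept
'b' @ 3: {1,2,4,5,6,9,10,11}  ✓accept
'c' @ 4: {1,2,3,4,7,8,9,10}  ✓accept
'b' @ 5: {1,2,4,5,6,9,10,11}  ✓accept
'c' @ 6: {1,2,3,4,7,8,9,10}  ✓accept
'b' @ 7: {1,2,4,5,6,9,10,11}  ✓accept
'b' @ 8: {1,2,4,5,6,9,10,11}  ✓accept
after full input: {1,2,4,5,6,9,10,11}  (accept=1 in)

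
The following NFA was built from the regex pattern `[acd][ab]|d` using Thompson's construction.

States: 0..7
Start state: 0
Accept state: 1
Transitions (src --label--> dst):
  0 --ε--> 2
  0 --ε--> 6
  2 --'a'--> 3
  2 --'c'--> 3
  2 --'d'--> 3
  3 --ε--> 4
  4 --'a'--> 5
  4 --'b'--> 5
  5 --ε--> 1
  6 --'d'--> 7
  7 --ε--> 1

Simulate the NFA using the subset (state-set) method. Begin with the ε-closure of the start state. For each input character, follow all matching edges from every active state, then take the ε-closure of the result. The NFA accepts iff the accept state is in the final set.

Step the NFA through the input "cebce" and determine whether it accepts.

Answer: REJECT

Derivation:
initial (ε-close {0}): {0,2,6}
'c' @ 1: {3,4}
'e' @ 2: {}  — dead — no transitions
rest 'bce' ignored (set empty)
after full input: {}  (accept=1 not in)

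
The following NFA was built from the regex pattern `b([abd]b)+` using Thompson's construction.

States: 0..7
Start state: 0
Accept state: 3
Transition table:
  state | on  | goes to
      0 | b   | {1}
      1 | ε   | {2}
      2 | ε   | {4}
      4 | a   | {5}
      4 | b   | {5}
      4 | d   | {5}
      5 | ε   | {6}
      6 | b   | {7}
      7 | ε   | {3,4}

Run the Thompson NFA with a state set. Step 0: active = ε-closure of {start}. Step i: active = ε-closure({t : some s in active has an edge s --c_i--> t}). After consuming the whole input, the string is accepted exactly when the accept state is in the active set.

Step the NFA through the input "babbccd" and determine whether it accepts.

Answer: REJECT

Steps:
initial (ε-close {0}): {0}
'b' @ 1: {1,2,4}
'a' @ 2: {5,6}
'b' @ 3: {3,4,7}  (accept∈set)
'b' @ 4: {5,6}
'c' @ 5: {}  — no active states
rest 'cd' ignored (set empty)
end set {} — state 3 not in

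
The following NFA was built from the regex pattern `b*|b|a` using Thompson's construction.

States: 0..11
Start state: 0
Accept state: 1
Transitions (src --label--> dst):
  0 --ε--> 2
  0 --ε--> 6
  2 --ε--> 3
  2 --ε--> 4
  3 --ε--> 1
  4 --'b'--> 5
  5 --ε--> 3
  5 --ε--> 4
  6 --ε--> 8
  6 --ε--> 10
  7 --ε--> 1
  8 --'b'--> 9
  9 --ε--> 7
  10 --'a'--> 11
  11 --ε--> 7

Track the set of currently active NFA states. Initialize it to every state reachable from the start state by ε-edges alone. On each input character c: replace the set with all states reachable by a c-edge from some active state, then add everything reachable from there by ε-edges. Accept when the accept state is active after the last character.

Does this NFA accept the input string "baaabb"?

S₀ = ε-closure({0}) = {0,1,2,3,4,6,8,10}
'b' @ 1: {1,3,4,5,7,9}  [accepting]
'a' @ 2: {}  — dead — no transitions
rest 'aabb' ignored (set empty)
after full input: {}  (accept=1 not in)

Answer: REJECT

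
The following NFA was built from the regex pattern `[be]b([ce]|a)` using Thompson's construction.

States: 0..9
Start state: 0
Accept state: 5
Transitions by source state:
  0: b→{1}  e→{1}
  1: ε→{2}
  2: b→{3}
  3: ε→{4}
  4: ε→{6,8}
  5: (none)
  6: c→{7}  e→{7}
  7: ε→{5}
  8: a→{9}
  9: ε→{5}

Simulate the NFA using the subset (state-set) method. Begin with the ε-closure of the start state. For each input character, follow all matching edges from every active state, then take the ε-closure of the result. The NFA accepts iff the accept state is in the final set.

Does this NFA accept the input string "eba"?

Answer: ACCEPT

Derivation:
S₀ = ε-closure({0}) = {0}
'e' @ 1: {1,2}
'b' @ 2: {3,4,6,8}
'a' @ 3: {5,9}  (accept∈set)
final: {5,9}; accept 5 in set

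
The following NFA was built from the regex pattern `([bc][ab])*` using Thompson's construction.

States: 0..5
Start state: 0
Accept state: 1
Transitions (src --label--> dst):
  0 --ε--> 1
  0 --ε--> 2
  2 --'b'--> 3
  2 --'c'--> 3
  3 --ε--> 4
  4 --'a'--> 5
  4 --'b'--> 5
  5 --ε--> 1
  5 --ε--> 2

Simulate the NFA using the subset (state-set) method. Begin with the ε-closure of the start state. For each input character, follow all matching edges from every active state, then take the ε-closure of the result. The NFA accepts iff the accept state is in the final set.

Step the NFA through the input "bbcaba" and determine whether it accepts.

S₀ = ε-closure({0}) = {0,1,2}
'b' @ 1: {3,4}
'b' @ 2: {1,2,5}  [accepting]
'c' @ 3: {3,4}
'a' @ 4: {1,2,5}  [accepting]
'b' @ 5: {3,4}
'a' @ 6: {1,2,5}  [accepting]
end set {1,2,5} — state 1 in

Answer: ACCEPT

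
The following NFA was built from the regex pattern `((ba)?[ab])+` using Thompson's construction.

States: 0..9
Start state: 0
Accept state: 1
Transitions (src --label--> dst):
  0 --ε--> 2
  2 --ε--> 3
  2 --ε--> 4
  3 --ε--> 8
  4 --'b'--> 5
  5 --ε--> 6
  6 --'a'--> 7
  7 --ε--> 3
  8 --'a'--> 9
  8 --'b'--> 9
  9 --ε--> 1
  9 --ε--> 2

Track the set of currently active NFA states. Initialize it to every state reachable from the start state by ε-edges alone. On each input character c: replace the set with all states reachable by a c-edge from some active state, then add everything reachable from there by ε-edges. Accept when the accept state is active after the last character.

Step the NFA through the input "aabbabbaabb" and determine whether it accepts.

Answer: ACCEPT

Trace:
start: ε-closure({0}) = {0,2,3,4,8}
'a' @ 1: {1,2,3,4,8,9}  ✓accept
'a' @ 2: {1,2,3,4,8,9}  ✓accept
'b' @ 3: {1,2,3,4,5,6,8,9}  ✓accept
'b' @ 4: {1,2,3,4,5,6,8,9}  ✓accept
'a' @ 5: {1,2,3,4,7,8,9}  ✓accept
'b' @ 6: {1,2,3,4,5,6,8,9}  ✓accept
'b' @ 7: {1,2,3,4,5,6,8,9}  ✓accept
'a' @ 8: {1,2,3,4,7,8,9}  ✓accept
'a' @ 9: {1,2,3,4,8,9}  ✓accept
'b' @ 10: {1,2,3,4,5,6,8,9}  ✓accept
'b' @ 11: {1,2,3,4,5,6,8,9}  ✓accept
end set {1,2,3,4,5,6,8,9} — state 1 in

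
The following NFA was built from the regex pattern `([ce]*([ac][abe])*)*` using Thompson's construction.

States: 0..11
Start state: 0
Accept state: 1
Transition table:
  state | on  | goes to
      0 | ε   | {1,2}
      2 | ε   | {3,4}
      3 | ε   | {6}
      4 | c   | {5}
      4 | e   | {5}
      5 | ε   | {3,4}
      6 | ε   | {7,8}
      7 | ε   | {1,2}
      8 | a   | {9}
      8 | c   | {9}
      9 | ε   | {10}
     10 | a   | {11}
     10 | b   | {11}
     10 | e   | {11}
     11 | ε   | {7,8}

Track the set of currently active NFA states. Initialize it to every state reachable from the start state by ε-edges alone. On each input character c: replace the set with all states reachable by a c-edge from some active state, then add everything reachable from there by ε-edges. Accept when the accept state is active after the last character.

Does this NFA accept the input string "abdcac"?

Answer: REJECT

Derivation:
initial (ε-close {0}): {0,1,2,3,4,6,7,8}
'a' @ 1: {9,10}
'b' @ 2: {1,2,3,4,6,7,8,11}  ✓accept
'd' @ 3: {}  — state set empty
rest 'cac' ignored (set empty)
final: {}; accept 1 not in set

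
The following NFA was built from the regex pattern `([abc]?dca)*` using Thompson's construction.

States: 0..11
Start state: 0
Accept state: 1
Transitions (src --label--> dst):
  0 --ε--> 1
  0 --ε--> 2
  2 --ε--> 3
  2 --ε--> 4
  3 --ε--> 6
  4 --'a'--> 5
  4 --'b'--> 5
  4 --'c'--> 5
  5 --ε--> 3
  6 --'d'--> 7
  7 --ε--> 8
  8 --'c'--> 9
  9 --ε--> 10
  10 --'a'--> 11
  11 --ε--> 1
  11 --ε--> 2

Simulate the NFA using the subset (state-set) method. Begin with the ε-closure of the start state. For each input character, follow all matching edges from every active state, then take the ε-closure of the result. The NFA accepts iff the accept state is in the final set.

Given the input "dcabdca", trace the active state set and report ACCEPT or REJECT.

start: ε-closure({0}) = {0,1,2,3,4,6}
'd' @ 1: {7,8}
'c' @ 2: {9,10}
'a' @ 3: {1,2,3,4,6,11}  [accepting]
'b' @ 4: {3,5,6}
'd' @ 5: {7,8}
'c' @ 6: {9,10}
'a' @ 7: {1,2,3,4,6,11}  [accepting]
after full input: {1,2,3,4,6,11}  (accept=1 in)

Answer: ACCEPT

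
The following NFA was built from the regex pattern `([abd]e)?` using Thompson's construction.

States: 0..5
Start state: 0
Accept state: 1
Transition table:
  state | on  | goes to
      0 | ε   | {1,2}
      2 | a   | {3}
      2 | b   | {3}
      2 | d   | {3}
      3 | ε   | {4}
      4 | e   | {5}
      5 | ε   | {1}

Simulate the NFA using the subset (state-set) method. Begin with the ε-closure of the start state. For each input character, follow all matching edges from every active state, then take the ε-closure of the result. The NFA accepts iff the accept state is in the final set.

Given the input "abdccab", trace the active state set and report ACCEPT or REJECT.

Answer: REJECT

Steps:
S₀ = ε-closure({0}) = {0,1,2}
'a' @ 1: {3,4}
'b' @ 2: {}  — dead — no transitions
rest 'dccab' ignored (set empty)
after full input: {}  (accept=1 not in)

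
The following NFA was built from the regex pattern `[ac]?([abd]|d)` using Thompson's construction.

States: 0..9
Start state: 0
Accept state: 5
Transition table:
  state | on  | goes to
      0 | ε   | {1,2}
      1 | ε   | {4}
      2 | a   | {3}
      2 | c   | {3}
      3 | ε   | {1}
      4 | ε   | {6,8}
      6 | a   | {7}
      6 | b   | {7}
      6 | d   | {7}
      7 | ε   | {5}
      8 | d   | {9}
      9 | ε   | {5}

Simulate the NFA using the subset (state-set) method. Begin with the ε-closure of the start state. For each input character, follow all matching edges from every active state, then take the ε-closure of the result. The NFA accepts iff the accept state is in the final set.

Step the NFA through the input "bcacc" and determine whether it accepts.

initial (ε-close {0}): {0,1,2,4,6,8}
'b' @ 1: {5,7}  [accepting]
'c' @ 2: {}  — state set empty
rest 'acc' ignored (set empty)
after full input: {}  (accept=5 not in)

Answer: REJECT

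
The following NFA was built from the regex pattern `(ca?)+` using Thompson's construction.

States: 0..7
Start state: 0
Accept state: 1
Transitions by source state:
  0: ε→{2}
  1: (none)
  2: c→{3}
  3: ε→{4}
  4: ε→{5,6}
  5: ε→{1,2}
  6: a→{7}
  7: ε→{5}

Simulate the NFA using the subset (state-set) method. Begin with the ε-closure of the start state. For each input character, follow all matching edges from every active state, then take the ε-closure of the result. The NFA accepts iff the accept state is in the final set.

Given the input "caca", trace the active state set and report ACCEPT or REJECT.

Answer: ACCEPT

Steps:
initial (ε-close {0}): {0,2}
'c' @ 1: {1,2,3,4,5,6}  (accept∈set)
'a' @ 2: {1,2,5,7}  (accept∈set)
'c' @ 3: {1,2,3,4,5,6}  (accept∈set)
'a' @ 4: {1,2,5,7}  (accept∈set)
final: {1,2,5,7}; accept 1 in set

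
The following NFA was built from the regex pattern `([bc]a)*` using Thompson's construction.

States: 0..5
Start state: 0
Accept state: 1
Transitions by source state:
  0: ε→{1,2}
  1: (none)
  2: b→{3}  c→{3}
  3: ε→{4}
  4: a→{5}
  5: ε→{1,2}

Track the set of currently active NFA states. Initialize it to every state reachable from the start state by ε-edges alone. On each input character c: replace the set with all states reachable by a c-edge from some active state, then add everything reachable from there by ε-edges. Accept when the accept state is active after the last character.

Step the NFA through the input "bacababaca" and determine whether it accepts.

Answer: ACCEPT

Steps:
initial (ε-close {0}): {0,1,2}
'b' @ 1: {3,4}
'a' @ 2: {1,2,5}  (accept∈set)
'c' @ 3: {3,4}
'a' @ 4: {1,2,5}  (accept∈set)
'b' @ 5: {3,4}
'a' @ 6: {1,2,5}  (accept∈set)
'b' @ 7: {3,4}
'a' @ 8: {1,2,5}  (accept∈set)
'c' @ 9: {3,4}
'a' @ 10: {1,2,5}  (accept∈set)
end set {1,2,5} — state 1 in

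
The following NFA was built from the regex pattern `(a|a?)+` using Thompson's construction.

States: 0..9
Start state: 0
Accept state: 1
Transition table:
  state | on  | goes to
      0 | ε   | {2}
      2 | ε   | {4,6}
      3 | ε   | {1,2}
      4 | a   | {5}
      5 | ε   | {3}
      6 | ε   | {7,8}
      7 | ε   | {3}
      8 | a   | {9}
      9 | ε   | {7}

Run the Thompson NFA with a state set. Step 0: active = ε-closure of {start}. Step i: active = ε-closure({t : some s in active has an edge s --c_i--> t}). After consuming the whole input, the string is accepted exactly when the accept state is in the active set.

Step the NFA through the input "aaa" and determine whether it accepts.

initial (ε-close {0}): {0,1,2,3,4,6,7,8}
'a' @ 1: {1,2,3,4,5,6,7,8,9}  ✓accept
'a' @ 2: {1,2,3,4,5,6,7,8,9}  ✓accept
'a' @ 3: {1,2,3,4,5,6,7,8,9}  ✓accept
after full input: {1,2,3,4,5,6,7,8,9}  (accept=1 in)

Answer: ACCEPT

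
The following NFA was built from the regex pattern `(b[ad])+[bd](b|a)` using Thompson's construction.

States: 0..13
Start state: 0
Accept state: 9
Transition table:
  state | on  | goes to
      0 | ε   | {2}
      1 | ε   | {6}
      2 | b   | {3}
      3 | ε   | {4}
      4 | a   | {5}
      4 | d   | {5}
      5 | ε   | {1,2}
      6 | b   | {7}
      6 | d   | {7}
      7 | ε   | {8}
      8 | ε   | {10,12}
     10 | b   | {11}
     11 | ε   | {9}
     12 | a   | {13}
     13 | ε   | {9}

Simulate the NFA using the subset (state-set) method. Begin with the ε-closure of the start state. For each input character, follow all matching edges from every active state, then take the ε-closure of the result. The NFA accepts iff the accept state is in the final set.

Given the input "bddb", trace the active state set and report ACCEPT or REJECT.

Answer: ACCEPT

Trace:
S₀ = ε-closure({0}) = {0,2}
'b' @ 1: {3,4}
'd' @ 2: {1,2,5,6}
'd' @ 3: {7,8,10,12}
'b' @ 4: {9,11}  (accept∈set)
final: {9,11}; accept 9 in set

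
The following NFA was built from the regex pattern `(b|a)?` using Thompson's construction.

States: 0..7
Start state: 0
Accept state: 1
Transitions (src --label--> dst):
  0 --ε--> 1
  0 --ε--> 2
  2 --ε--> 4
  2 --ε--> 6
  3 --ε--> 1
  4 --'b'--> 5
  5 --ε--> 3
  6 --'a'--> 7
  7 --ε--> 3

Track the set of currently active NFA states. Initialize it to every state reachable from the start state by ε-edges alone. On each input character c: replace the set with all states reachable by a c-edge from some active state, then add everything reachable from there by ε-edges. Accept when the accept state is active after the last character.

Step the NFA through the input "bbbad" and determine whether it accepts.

Answer: REJECT

Trace:
start: ε-closure({0}) = {0,1,2,4,6}
'b' @ 1: {1,3,5}  (accept∈set)
'b' @ 2: {}  — no active states
rest 'bad' ignored (set empty)
final: {}; accept 1 not in set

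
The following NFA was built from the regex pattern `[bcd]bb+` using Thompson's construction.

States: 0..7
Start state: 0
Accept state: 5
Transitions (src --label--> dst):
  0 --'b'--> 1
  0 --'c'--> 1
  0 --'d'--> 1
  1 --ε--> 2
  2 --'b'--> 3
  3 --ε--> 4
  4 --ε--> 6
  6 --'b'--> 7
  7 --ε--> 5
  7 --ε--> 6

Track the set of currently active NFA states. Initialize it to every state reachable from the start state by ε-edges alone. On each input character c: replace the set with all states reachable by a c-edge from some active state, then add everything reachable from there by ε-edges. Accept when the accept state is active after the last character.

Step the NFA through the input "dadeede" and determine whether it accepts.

start: ε-closure({0}) = {0}
'd' @ 1: {1,2}
'a' @ 2: {}  — no active states
rest 'deede' ignored (set empty)
after full input: {}  (accept=5 not in)

Answer: REJECT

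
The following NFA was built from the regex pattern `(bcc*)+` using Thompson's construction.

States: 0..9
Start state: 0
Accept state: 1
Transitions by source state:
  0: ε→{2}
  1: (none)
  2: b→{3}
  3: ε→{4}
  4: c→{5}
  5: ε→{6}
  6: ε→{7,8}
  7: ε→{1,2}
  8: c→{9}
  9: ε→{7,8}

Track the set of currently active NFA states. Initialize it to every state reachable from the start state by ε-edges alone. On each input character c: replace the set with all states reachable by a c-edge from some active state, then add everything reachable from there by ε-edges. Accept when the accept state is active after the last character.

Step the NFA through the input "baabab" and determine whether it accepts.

Answer: REJECT

Steps:
initial (ε-close {0}): {0,2}
'b' @ 1: {3,4}
'a' @ 2: {}  — state set empty
rest 'abab' ignored (set empty)
after full input: {}  (accept=1 not in)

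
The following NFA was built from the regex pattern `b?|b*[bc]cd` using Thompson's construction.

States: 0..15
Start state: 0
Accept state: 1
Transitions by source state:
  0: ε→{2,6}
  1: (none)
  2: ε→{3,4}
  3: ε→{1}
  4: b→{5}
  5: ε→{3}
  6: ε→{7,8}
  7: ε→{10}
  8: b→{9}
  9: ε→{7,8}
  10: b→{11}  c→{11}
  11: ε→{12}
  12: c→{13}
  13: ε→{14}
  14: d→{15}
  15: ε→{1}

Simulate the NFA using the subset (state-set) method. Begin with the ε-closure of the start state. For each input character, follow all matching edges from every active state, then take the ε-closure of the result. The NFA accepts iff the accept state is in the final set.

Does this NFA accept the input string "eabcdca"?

Answer: REJECT

Steps:
initial (ε-close {0}): {0,1,2,3,4,6,7,8,10}
'e' @ 1: {}  — no active states
rest 'abcdca' ignored (set empty)
final: {}; accept 1 not in set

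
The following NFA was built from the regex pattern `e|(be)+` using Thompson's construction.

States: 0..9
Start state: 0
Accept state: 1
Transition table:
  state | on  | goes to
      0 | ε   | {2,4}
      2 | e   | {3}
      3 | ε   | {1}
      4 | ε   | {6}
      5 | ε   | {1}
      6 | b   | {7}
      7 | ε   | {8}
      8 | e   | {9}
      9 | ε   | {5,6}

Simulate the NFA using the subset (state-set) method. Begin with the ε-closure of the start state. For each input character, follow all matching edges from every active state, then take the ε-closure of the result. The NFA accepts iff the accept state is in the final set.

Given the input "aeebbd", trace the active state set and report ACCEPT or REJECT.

S₀ = ε-closure({0}) = {0,2,4,6}
'a' @ 1: {}  — dead — no transitions
rest 'eebbd' ignored (set empty)
end set {} — state 1 not in

Answer: REJECT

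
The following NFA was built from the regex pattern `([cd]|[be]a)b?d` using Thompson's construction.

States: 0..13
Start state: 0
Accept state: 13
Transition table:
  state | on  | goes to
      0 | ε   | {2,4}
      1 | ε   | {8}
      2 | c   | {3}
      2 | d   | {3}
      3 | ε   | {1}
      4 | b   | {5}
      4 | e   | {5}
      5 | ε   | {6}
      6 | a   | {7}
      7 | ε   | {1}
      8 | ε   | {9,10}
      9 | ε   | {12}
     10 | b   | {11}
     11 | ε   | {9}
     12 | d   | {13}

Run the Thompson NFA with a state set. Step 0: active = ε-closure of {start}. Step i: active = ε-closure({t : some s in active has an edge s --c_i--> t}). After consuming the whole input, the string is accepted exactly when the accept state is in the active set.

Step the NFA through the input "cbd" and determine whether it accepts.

Answer: ACCEPT

Steps:
S₀ = ε-closure({0}) = {0,2,4}
'c' @ 1: {1,3,8,9,10,12}
'b' @ 2: {9,11,12}
'd' @ 3: {13}  (accept∈set)
final: {13}; accept 13 in set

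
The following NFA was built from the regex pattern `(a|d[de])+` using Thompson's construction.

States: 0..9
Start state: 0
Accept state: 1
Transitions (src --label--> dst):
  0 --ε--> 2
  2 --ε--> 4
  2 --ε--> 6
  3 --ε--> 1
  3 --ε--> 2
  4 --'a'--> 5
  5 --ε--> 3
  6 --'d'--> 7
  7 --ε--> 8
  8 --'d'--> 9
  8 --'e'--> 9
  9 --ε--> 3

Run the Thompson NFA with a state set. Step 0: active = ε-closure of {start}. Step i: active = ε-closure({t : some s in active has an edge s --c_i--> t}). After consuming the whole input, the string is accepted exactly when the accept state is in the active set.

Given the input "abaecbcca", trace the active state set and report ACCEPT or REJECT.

initial (ε-close {0}): {0,2,4,6}
'a' @ 1: {1,2,3,4,5,6}  ✓accept
'b' @ 2: {}  — dead — no transitions
rest 'aecbcca' ignored (set empty)
after full input: {}  (accept=1 not in)

Answer: REJECT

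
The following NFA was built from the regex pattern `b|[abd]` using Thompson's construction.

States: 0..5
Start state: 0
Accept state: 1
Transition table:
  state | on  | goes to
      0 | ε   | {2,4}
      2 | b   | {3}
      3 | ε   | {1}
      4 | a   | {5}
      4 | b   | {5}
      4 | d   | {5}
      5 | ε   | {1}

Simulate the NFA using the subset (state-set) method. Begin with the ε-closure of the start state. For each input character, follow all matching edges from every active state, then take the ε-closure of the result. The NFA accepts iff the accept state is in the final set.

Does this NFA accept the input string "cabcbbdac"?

Answer: REJECT

Trace:
S₀ = ε-closure({0}) = {0,2,4}
'c' @ 1: {}  — no active states
rest 'abcbbdac' ignored (set empty)
end set {} — state 1 not in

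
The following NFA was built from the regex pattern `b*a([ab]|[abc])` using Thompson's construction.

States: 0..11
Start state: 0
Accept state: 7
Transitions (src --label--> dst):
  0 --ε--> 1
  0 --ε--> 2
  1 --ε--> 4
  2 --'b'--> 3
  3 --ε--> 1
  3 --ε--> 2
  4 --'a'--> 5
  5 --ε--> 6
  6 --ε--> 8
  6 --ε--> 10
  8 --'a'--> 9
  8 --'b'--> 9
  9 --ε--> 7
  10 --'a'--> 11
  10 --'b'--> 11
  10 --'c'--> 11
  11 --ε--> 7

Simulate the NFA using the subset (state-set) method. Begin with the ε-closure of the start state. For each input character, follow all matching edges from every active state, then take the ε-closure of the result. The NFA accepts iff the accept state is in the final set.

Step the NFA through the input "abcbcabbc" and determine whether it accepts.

Answer: REJECT

Trace:
start: ε-closure({0}) = {0,1,2,4}
'a' @ 1: {5,6,8,10}
'b' @ 2: {7,9,11}  (accept∈set)
'c' @ 3: {}  — no active states
rest 'bcabbc' ignored (set empty)
final: {}; accept 7 not in set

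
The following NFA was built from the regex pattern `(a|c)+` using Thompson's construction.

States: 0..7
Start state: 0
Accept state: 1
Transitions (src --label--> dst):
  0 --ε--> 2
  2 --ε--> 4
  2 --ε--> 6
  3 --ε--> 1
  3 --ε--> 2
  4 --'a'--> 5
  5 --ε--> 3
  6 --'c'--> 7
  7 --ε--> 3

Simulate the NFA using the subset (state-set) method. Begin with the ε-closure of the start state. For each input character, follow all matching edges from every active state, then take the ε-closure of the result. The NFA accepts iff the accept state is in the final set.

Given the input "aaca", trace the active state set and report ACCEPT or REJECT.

start: ε-closure({0}) = {0,2,4,6}
'a' @ 1: {1,2,3,4,5,6}  [accepting]
'a' @ 2: {1,2,3,4,5,6}  [accepting]
'c' @ 3: {1,2,3,4,6,7}  [accepting]
'a' @ 4: {1,2,3,4,5,6}  [accepting]
end set {1,2,3,4,5,6} — state 1 in

Answer: ACCEPT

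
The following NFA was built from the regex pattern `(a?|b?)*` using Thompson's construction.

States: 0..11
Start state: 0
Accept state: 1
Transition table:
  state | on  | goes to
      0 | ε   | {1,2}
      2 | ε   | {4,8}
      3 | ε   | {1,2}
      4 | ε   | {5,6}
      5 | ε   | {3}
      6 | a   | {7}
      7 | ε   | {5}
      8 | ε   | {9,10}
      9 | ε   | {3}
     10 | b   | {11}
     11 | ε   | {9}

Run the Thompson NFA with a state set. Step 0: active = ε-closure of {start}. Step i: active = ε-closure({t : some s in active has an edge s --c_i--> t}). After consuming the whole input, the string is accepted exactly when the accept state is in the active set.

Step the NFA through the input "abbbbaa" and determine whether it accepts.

Answer: ACCEPT

Trace:
S₀ = ε-closure({0}) = {0,1,2,3,4,5,6,8,9,10}
'a' @ 1: {1,2,3,4,5,6,7,8,9,10}  (accept∈set)
'b' @ 2: {1,2,3,4,5,6,8,9,10,11}  (accept∈set)
'b' @ 3: {1,2,3,4,5,6,8,9,10,11}  (accept∈set)
'b' @ 4: {1,2,3,4,5,6,8,9,10,11}  (accept∈set)
'b' @ 5: {1,2,3,4,5,6,8,9,10,11}  (accept∈set)
'a' @ 6: {1,2,3,4,5,6,7,8,9,10}  (accept∈set)
'a' @ 7: {1,2,3,4,5,6,7,8,9,10}  (accept∈set)
end set {1,2,3,4,5,6,7,8,9,10} — state 1 in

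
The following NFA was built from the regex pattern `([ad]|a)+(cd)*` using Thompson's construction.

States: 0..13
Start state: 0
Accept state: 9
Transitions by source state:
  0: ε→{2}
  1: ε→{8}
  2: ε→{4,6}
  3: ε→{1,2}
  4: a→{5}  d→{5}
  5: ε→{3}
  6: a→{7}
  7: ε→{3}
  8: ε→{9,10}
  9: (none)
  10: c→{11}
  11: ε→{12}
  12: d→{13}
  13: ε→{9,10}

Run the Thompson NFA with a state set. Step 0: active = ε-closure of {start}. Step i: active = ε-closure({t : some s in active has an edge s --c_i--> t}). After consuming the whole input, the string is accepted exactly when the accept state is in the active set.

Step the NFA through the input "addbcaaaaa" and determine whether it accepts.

initial (ε-close {0}): {0,2,4,6}
'a' @ 1: {1,2,3,4,5,6,7,8,9,10}  [accepting]
'd' @ 2: {1,2,3,4,5,6,8,9,10}  [accepting]
'd' @ 3: {1,2,3,4,5,6,8,9,10}  [accepting]
'b' @ 4: {}  — no active states
rest 'caaaaa' ignored (set empty)
end set {} — state 9 not in

Answer: REJECT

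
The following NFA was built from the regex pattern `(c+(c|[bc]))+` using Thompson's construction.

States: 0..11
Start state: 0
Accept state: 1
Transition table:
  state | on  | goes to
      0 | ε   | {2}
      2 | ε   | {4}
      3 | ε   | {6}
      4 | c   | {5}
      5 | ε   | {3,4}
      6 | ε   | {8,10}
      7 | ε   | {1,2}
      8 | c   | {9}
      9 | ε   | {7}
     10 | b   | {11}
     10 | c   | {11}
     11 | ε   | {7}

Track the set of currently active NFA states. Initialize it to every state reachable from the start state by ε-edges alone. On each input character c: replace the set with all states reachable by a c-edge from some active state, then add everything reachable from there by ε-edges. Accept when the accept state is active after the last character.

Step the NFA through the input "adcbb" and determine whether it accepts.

initial (ε-close {0}): {0,2,4}
'a' @ 1: {}  — no active states
rest 'dcbb' ignored (set empty)
end set {} — state 1 not in

Answer: REJECT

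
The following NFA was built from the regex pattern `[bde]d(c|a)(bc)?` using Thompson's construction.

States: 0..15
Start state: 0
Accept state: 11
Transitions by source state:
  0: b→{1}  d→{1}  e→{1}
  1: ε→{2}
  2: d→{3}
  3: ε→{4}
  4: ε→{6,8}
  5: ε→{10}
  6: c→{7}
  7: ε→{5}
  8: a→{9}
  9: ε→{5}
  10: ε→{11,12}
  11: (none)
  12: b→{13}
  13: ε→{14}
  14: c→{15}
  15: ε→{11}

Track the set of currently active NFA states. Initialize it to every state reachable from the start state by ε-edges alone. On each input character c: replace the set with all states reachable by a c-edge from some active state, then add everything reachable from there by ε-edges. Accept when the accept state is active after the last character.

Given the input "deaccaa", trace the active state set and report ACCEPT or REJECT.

start: ε-closure({0}) = {0}
'd' @ 1: {1,2}
'e' @ 2: {}  — state set empty
rest 'accaa' ignored (set empty)
after full input: {}  (accept=11 not in)

Answer: REJECT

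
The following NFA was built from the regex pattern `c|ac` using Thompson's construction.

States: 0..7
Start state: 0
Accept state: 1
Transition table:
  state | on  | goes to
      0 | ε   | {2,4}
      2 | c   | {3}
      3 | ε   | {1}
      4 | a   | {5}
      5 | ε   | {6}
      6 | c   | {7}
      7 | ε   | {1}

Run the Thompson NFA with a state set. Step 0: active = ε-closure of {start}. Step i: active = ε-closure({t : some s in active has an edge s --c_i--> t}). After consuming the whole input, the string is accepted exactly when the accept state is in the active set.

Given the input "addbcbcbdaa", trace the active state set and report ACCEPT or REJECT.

Answer: REJECT

Derivation:
initial (ε-close {0}): {0,2,4}
'a' @ 1: {5,6}
'd' @ 2: {}  — state set empty
rest 'dbcbcbdaa' ignored (set empty)
end set {} — state 1 not in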